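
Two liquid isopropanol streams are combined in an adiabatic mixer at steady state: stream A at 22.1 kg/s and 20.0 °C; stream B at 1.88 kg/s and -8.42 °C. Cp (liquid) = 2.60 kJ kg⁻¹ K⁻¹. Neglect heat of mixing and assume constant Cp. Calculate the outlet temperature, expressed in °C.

No heat crosses the boundary, so H_out = H_in.
Σ ṁᵢCp,ᵢTᵢ = 22.1×2.60×20.0 + 1.88×2.60×-8.42 = 1108
Σ ṁᵢCp,ᵢ = 22.1×2.60 + 1.88×2.60 = 62.348
T_out = 1108 / 62.348 = 17.772 °C

T_out = 17.8 °C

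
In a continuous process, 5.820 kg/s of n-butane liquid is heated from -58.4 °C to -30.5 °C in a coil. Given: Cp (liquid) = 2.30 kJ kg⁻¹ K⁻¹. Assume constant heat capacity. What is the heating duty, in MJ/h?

Q = 1340 MJ/h

Q = ṁ·Cp·ΔT = 5.820 × 2.30 × (-30.5 − -58.4) = 373.47 kJ/s
Heating duty = 1344.5 MJ/h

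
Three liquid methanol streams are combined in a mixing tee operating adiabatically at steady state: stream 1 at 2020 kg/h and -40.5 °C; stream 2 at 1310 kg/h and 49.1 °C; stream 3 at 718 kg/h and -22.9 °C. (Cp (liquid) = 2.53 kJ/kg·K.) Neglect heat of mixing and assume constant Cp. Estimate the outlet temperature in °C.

Energy balance with Q = 0: Σ ṁᵢCp,ᵢ(T_out − Tᵢ) = 0
T_out = Σ ṁᵢCp,ᵢTᵢ / Σ ṁᵢCp,ᵢ
      = -85846 / 10241 = -8.3822 °C

T_out = -8.38 °C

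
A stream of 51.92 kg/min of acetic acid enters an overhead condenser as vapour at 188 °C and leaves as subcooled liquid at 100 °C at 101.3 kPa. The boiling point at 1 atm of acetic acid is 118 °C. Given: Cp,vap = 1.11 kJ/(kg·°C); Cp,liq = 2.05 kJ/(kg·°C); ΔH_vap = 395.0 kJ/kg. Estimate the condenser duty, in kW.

vapour 188→118 °C: -77.7 kJ/kg
condensation at 118 °C: -395 kJ/kg
liquid 118→100 °C: -36.9 kJ/kg
Δh = -77.7 + -395 + -36.9 = -509.6 kJ/kg
Q = ṁ·Δh = 51.92 kg/min × -509.6 kJ/kg = -26458 kJ/min
|Q| = 440.97 kW

Q_c = 441 kW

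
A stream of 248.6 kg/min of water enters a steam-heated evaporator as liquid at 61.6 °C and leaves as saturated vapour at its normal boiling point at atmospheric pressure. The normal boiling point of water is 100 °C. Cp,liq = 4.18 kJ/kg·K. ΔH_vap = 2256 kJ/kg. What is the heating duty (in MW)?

liquid 61.6→100 °C: 160.51 kJ/kg
vaporisation at 100 °C: 2256 kJ/kg
Δh = 160.51 + 2256 = 2416.5 kJ/kg
Q = ṁ·Δh = 248.6 kg/min × 2416.5 kJ/kg = 600740 kJ/min
|Q| = 10012 kW = 10.012 MW

Q = 10.0 MW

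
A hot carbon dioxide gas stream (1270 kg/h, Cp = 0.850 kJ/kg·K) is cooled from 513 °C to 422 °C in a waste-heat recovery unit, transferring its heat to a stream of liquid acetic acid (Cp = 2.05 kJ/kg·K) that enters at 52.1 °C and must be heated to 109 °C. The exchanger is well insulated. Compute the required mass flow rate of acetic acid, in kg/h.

ṁ_c = 842 kg/h

Heat released by hot stream: Q = 1270 × 0.850 × (513 − 422) = 98234 kJ/h
Energy balance on cold side (adiabatic exchanger): Q = ṁ_c·Cp_c·(T_c,out − T_c,in)
ṁ_c = 98234 / [2.05 × (109 − 52.1)] = 842.17 kg/h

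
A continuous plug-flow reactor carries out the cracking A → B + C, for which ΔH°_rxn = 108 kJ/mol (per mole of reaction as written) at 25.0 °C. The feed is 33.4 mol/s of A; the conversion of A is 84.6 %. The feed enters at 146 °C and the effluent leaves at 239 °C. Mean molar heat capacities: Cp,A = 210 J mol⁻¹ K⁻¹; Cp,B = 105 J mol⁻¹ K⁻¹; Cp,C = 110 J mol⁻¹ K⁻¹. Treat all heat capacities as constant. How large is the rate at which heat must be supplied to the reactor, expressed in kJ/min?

Extent of reaction ξ = 0.846 × 33.4 = 28.256 mol/s
Reaction term: ξ·ΔH°_rxn = 28.256 × 108 = 3051.7 kJ/s
Sensible, feed 146→25 °C: -848.69 kJ/s
Outlet flows (mol/s): A 5.1436, B 28.256, C 28.256
Sensible, products 25→239 °C: 1531.2 kJ/s
Q = ΔH = 3734.2 kJ/s = 3734.2 kW
Heat supplied = 224050 kJ/min

Q_in = 224000 kJ/min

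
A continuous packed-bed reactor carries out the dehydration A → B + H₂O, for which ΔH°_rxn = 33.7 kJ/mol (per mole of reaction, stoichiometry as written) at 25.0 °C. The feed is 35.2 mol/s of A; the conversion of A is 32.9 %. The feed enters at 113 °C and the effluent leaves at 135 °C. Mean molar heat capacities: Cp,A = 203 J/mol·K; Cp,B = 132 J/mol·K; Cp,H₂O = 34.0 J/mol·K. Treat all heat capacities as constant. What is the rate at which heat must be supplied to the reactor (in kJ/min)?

Extent of reaction ξ = 0.329 × 35.2 = 11.581 mol/s
Reaction term: ξ·ΔH°_rxn = 11.581 × 33.7 = 390.27 kJ/s
Sensible, feed 113→25 °C: -628.81 kJ/s
Outlet flows (mol/s): A 23.619, B 11.581, H₂O 11.581
Sensible, products 25→135 °C: 738.88 kJ/s
Q = ΔH = 500.34 kJ/s = 500.34 kW
Heat supplied = 30021 kJ/min

Q_in = 30000 kJ/min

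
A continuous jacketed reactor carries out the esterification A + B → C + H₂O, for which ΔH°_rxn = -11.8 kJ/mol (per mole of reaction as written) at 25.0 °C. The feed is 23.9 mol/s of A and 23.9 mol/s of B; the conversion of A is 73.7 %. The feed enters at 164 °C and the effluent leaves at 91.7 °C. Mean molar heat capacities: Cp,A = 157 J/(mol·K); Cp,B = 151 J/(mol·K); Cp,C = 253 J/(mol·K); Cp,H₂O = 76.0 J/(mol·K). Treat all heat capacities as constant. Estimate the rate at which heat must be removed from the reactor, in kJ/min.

Extent of reaction ξ = 0.737 × 23.9 = 17.614 mol/s
Reaction term: ξ·ΔH°_rxn = 17.614 × -11.8 = -207.85 kJ/s
Sensible, feed 164→25 °C: -1023.2 kJ/s
Outlet flows (mol/s): A 6.2857, B 6.2857, C 17.614, H₂O 17.614
Sensible, products 25→91.7 °C: 515.66 kJ/s
Q = ΔH = -715.39 kJ/s = -715.39 kW
Heat removed = 42923 kJ/min

Q_out = 42900 kJ/min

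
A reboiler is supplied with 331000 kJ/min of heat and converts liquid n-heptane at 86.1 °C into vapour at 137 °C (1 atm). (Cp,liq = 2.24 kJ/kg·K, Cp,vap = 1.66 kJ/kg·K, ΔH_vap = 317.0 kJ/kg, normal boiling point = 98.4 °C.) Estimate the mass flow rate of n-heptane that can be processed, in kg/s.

ṁ = 13.5 kg/s

Δh = 2.24×(98.4−86.1) + 317.0 + 1.66×(137−98.4) = 408.63 kJ/kg
Q = 331000 kJ/min = 5516.7 kJ/s = 5516.7 kJ/s
ṁ = Q/Δh = 5516.7 / 408.63 = 13.5 kg/s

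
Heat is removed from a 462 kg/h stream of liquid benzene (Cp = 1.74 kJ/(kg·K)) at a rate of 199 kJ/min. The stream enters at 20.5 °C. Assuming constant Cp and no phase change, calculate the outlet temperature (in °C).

Q = 199 kJ/min = 11940 kJ/h
ΔT = Q/(ṁ·Cp) = 11940/(462×1.74) = 14.853 K
T_out = 20.5 − 14.853 = 5.647 °C

T_out = 5.65 °C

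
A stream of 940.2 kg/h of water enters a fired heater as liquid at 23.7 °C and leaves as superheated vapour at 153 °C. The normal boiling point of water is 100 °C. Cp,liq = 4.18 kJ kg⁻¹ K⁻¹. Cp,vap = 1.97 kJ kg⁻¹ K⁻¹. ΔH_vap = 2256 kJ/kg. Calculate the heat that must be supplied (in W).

liquid 23.7→100 °C: 318.93 kJ/kg
vaporisation at 100 °C: 2256 kJ/kg
vapour 100→153 °C: 104.41 kJ/kg
Δh = 318.93 + 2256 + 104.41 = 2679.3 kJ/kg
Q = ṁ·Δh = 940.2 kg/h × 2679.3 kJ/kg = 2.5191e+06 kJ/h
|Q| = 699.76 kW = 699760 W

Q = 700000 W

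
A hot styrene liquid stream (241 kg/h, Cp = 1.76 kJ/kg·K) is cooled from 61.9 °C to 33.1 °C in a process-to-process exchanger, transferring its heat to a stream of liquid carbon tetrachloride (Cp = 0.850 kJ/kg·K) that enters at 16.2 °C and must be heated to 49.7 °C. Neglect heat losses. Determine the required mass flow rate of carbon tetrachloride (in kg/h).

Heat released by hot stream: Q = 241 × 1.76 × (61.9 − 33.1) = 12216 kJ/h
Energy balance on cold side (adiabatic exchanger): Q = ṁ_c·Cp_c·(T_c,out − T_c,in)
ṁ_c = 12216 / [0.850 × (49.7 − 16.2)] = 429 kg/h

ṁ_c = 429 kg/h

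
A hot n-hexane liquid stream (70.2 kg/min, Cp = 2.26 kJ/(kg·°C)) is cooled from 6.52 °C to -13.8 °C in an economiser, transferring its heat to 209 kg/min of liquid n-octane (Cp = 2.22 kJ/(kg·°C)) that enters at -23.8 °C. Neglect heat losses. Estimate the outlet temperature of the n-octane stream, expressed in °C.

Heat released by hot stream: Q = 70.2 × 2.26 × (6.52 − -13.8) = 3223.8 kJ/min
Energy balance on cold side (adiabatic exchanger): Q = ṁ_c·Cp_c·(T_c,out − T_c,in)
T_c,out = -23.8 + 3223.8/(209 × 2.22) = -16.852 °C

T_c,out = -16.9 °C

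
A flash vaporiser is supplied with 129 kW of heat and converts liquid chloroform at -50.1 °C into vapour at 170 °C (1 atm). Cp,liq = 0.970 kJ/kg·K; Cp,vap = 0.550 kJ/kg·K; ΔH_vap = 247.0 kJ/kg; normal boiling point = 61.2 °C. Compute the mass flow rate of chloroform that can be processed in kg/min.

ṁ = 18.7 kg/min

Δh = 0.970×(61.2−-50.1) + 247.0 + 0.550×(170−61.2) = 414.8 kJ/kg
Q = 129 kW = 129 kJ/s = 7740 kJ/min
ṁ = Q/Δh = 7740 / 414.8 = 18.66 kg/min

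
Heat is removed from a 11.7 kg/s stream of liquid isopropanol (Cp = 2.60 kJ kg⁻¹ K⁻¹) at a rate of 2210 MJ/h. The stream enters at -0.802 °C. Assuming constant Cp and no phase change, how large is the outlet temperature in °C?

Q = 2210 MJ/h = 613.89 kJ/s
ΔT = Q/(ṁ·Cp) = 613.89/(11.7×2.60) = 20.18 K
T_out = -0.802 − 20.18 = -20.982 °C

T_out = -21.0 °C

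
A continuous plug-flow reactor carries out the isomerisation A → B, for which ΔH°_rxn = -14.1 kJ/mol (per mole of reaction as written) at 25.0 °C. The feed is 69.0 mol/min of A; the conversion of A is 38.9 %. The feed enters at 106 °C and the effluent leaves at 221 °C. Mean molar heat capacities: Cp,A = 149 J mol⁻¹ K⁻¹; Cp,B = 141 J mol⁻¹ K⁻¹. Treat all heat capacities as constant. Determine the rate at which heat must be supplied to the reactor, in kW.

Q_in = 12.7 kW

Extent of reaction ξ = 0.389 × 69.0 = 26.841 mol/min
Reaction term: ξ·ΔH°_rxn = 26.841 × -14.1 = -378.46 kJ/min
Sensible, feed 106→25 °C: -832.76 kJ/min
Outlet flows (mol/min): A 42.159, B 26.841
Sensible, products 25→221 °C: 1973 kJ/min
Q = ΔH = 761.77 kJ/min = 12.696 kW
Heat supplied = 12.696 kW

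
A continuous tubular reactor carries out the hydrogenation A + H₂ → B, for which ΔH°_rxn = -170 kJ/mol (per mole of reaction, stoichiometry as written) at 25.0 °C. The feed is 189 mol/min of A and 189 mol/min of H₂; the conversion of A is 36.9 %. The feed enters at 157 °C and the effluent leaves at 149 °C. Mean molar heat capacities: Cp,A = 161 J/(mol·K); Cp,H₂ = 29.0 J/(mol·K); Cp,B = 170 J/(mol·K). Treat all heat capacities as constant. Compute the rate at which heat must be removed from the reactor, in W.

Q_out = 205000 W

Extent of reaction ξ = 0.369 × 189 = 69.741 mol/min
Reaction term: ξ·ΔH°_rxn = 69.741 × -170 = -11856 kJ/min
Sensible, feed 157→25 °C: -4740.1 kJ/min
Outlet flows (mol/min): A 119.26, H₂ 119.26, B 69.741
Sensible, products 25→149 °C: 4279.9 kJ/min
Q = ΔH = -12316 kJ/min = -205.27 kW
Heat removed = 205270 W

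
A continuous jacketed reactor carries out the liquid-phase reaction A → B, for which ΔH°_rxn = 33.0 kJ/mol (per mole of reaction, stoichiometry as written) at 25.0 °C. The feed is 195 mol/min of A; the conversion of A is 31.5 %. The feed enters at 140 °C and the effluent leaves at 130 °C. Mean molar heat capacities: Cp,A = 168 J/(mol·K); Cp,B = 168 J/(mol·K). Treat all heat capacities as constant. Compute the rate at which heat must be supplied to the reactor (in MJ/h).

Q_in = 102 MJ/h

Extent of reaction ξ = 0.315 × 195 = 61.425 mol/min
Reaction term: ξ·ΔH°_rxn = 61.425 × 33.0 = 2027 kJ/min
Sensible, feed 140→25 °C: -3767.4 kJ/min
Outlet flows (mol/min): A 133.57, B 61.425
Sensible, products 25→130 °C: 3439.8 kJ/min
Q = ΔH = 1699.4 kJ/min = 28.324 kW
Heat supplied = 101.97 MJ/h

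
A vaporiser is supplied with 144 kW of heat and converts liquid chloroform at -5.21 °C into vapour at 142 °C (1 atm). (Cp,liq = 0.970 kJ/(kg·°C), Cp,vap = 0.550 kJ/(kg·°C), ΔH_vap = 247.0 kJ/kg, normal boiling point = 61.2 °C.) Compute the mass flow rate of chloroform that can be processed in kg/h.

Δh = 0.970×(61.2−-5.21) + 247.0 + 0.550×(142−61.2) = 355.86 kJ/kg
Q = 144 kW = 144 kJ/s = 518400 kJ/h
ṁ = Q/Δh = 518400 / 355.86 = 1456.8 kg/h

ṁ = 1460 kg/h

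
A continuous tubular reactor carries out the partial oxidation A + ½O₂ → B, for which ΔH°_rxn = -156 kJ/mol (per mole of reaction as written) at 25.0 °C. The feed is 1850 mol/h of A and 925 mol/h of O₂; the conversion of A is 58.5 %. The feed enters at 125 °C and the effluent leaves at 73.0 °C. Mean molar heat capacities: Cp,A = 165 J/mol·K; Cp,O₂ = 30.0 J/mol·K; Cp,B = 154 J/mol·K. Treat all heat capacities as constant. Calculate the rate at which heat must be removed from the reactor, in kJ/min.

Q_out = 3120 kJ/min

Extent of reaction ξ = 0.585 × 1850 = 1082.2 mol/h
Reaction term: ξ·ΔH°_rxn = 1082.2 × -156 = -168830 kJ/h
Sensible, feed 125→25 °C: -33300 kJ/h
Outlet flows (mol/h): A 767.75, O₂ 383.88, B 1082.2
Sensible, products 25→73.0 °C: 14633 kJ/h
Q = ΔH = -187500 kJ/h = -52.083 kW
Heat removed = 3125 kJ/min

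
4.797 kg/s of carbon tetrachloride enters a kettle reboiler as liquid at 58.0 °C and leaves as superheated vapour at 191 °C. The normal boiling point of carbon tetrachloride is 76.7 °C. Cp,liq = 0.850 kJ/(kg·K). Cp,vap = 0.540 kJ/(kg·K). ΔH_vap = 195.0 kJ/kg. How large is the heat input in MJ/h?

liquid 58.0→76.7 °C: 15.895 kJ/kg
vaporisation at 76.7 °C: 195 kJ/kg
vapour 76.7→191 °C: 61.722 kJ/kg
Δh = 15.895 + 195 + 61.722 = 272.62 kJ/kg
Q = ṁ·Δh = 4.797 kg/s × 272.62 kJ/kg = 1307.7 kJ/s
|Q| = 1307.7 kW = 4707.9 MJ/h

Q = 4710 MJ/h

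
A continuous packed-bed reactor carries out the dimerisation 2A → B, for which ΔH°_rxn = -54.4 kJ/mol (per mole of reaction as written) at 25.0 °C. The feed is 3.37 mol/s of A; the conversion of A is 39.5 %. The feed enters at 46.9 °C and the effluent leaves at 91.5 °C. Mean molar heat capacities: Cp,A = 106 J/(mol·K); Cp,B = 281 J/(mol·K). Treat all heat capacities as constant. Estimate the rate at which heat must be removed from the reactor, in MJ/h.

Extent of reaction ξ = 0.395 × 3.37 / 2 = 0.66558 mol/s
Reaction term: ξ·ΔH°_rxn = 0.66558 × -54.4 = -36.207 kJ/s
Sensible, feed 46.9→25 °C: -7.8231 kJ/s
Outlet flows (mol/s): A 2.0389, B 0.66558
Sensible, products 25→91.5 °C: 26.809 kJ/s
Q = ΔH = -17.221 kJ/s = -17.221 kW
Heat removed = 61.997 MJ/h

Q_out = 62.0 MJ/h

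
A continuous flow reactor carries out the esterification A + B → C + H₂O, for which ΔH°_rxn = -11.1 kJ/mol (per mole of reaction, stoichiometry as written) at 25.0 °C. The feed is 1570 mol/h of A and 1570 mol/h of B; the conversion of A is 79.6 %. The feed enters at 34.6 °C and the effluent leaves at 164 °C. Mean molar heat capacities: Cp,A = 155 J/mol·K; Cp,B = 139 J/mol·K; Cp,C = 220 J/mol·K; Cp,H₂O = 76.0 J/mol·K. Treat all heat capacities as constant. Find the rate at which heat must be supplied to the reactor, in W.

Q_in = 12800 W

Extent of reaction ξ = 0.796 × 1570 = 1249.7 mol/h
Reaction term: ξ·ΔH°_rxn = 1249.7 × -11.1 = -13872 kJ/h
Sensible, feed 34.6→25 °C: -4431.2 kJ/h
Outlet flows (mol/h): A 320.28, B 320.28, C 1249.7, H₂O 1249.7
Sensible, products 25→164 °C: 64507 kJ/h
Q = ΔH = 46204 kJ/h = 12.834 kW
Heat supplied = 12834 W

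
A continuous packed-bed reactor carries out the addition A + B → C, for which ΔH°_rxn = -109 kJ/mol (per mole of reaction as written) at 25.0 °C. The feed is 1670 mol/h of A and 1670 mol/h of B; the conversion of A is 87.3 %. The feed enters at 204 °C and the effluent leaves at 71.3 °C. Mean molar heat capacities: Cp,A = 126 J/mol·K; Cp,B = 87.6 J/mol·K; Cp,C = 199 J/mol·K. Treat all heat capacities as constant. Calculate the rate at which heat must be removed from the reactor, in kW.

Extent of reaction ξ = 0.873 × 1670 = 1457.9 mol/h
Reaction term: ξ·ΔH°_rxn = 1457.9 × -109 = -158910 kJ/h
Sensible, feed 204→25 °C: -63851 kJ/h
Outlet flows (mol/h): A 212.09, B 212.09, C 1457.9
Sensible, products 25→71.3 °C: 15530 kJ/h
Q = ΔH = -207230 kJ/h = -57.565 kW
Heat removed = 57.565 kW

Q_out = 57.6 kW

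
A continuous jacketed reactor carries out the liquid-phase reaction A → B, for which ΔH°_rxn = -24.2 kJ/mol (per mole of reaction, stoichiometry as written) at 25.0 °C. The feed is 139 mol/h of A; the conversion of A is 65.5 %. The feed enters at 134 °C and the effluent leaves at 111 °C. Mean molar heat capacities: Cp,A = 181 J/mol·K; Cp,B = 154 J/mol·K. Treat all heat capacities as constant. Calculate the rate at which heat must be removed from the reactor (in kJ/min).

Extent of reaction ξ = 0.655 × 139 = 91.045 mol/h
Reaction term: ξ·ΔH°_rxn = 91.045 × -24.2 = -2203.3 kJ/h
Sensible, feed 134→25 °C: -2742.3 kJ/h
Outlet flows (mol/h): A 47.955, B 91.045
Sensible, products 25→111 °C: 1952.3 kJ/h
Q = ΔH = -2993.4 kJ/h = -0.83149 kW
Heat removed = 49.889 kJ/min

Q_out = 49.9 kJ/min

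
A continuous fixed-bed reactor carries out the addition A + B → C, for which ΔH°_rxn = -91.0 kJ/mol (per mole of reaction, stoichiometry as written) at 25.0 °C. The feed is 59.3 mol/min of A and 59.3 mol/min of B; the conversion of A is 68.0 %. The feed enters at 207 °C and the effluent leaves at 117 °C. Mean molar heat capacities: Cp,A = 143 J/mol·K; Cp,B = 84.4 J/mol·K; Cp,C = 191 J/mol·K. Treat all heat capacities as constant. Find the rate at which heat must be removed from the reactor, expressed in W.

Extent of reaction ξ = 0.680 × 59.3 = 40.324 mol/min
Reaction term: ξ·ΔH°_rxn = 40.324 × -91.0 = -3669.5 kJ/min
Sensible, feed 207→25 °C: -2454.2 kJ/min
Outlet flows (mol/min): A 18.976, B 18.976, C 40.324
Sensible, products 25→117 °C: 1105.6 kJ/min
Q = ΔH = -5018.2 kJ/min = -83.636 kW
Heat removed = 83636 W

Q_out = 83600 W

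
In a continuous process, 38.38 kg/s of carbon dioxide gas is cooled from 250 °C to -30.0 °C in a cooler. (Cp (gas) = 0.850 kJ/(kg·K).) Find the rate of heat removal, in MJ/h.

Q = ṁ·Cp·ΔT = 38.38 × 0.850 × (-30.0 − 250) = -9134.4 kJ/s
Cooling duty = 32884 MJ/h

Q_c = 32900 MJ/h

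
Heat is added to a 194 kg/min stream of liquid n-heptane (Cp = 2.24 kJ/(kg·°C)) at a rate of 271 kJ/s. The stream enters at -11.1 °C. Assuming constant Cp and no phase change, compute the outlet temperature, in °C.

T_out = 26.3 °C

Q = 271 kJ/s = 16260 kJ/min
ΔT = Q/(ṁ·Cp) = 16260/(194×2.24) = 37.417 K
T_out = -11.1 + 37.417 = 26.317 °C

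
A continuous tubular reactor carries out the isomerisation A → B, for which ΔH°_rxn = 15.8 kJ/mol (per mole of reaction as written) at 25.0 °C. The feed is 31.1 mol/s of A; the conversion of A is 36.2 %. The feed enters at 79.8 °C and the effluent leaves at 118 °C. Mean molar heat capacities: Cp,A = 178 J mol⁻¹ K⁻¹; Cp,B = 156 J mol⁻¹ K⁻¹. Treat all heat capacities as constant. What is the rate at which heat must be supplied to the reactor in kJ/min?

Extent of reaction ξ = 0.362 × 31.1 = 11.258 mol/s
Reaction term: ξ·ΔH°_rxn = 11.258 × 15.8 = 177.88 kJ/s
Sensible, feed 79.8→25 °C: -303.36 kJ/s
Outlet flows (mol/s): A 19.842, B 11.258
Sensible, products 25→118 °C: 491.8 kJ/s
Q = ΔH = 366.31 kJ/s = 366.31 kW
Heat supplied = 21979 kJ/min

Q_in = 22000 kJ/min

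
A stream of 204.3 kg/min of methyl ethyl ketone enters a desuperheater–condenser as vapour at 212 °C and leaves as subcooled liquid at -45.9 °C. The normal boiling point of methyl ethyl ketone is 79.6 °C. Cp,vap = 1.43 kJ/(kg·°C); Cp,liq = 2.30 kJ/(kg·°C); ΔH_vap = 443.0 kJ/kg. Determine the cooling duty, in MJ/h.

Q_c = 11300 MJ/h

vapour 212→79.6 °C: -189.33 kJ/kg
condensation at 79.6 °C: -443 kJ/kg
liquid 79.6→-45.9 °C: -288.65 kJ/kg
Δh = -189.33 + -443 + -288.65 = -920.98 kJ/kg
Q = ṁ·Δh = 204.3 kg/min × -920.98 kJ/kg = -188160 kJ/min
|Q| = 3135.9 kW = 11289 MJ/h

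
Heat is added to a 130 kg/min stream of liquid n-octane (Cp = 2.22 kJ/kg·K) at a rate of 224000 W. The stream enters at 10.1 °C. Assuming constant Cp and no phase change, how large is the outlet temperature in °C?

Q = 224000 W = 13440 kJ/min
ΔT = Q/(ṁ·Cp) = 13440/(130×2.22) = 46.57 K
T_out = 10.1 + 46.57 = 56.67 °C

T_out = 56.7 °C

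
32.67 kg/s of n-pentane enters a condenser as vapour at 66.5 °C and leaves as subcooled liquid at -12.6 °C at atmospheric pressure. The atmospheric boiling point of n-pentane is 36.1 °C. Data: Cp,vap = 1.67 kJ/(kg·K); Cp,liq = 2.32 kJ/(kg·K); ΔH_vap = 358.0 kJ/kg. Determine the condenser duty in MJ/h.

vapour 66.5→36.1 °C: -50.768 kJ/kg
condensation at 36.1 °C: -358 kJ/kg
liquid 36.1→-12.6 °C: -112.98 kJ/kg
Δh = -50.768 + -358 + -112.98 = -521.75 kJ/kg
Q = ṁ·Δh = 32.67 kg/s × -521.75 kJ/kg = -17046 kJ/s
|Q| = 17046 kW = 61364 MJ/h

Q_c = 61400 MJ/h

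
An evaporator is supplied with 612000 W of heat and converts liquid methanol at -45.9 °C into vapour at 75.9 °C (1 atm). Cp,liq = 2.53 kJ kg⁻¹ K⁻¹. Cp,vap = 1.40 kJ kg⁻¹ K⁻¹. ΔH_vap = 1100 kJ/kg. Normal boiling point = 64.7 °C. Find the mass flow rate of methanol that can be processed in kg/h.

ṁ = 1580 kg/h

Δh = 2.53×(64.7−-45.9) + 1100 + 1.40×(75.9−64.7) = 1395.5 kJ/kg
Q = 612000 W = 612 kJ/s = 2.2032e+06 kJ/h
ṁ = Q/Δh = 2.2032e+06 / 1395.5 = 1578.8 kg/h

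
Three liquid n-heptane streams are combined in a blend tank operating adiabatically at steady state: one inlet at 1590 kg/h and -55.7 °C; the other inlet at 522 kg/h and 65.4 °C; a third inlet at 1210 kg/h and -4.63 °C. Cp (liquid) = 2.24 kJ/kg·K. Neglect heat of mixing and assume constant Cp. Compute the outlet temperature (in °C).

Energy balance with Q = 0: Σ ṁᵢCp,ᵢ(T_out − Tᵢ) = 0
T_out = Σ ṁᵢCp,ᵢTᵢ / Σ ṁᵢCp,ᵢ
      = -134460 / 7441.3 = -18.069 °C

T_out = -18.1 °C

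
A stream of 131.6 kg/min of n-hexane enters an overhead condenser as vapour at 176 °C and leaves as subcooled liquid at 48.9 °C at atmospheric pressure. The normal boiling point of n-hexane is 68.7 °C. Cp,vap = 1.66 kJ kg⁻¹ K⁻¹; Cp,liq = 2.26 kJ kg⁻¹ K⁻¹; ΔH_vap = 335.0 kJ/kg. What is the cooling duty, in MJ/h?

Q_c = 4400 MJ/h

vapour 176→68.7 °C: -178.12 kJ/kg
condensation at 68.7 °C: -335 kJ/kg
liquid 68.7→48.9 °C: -44.748 kJ/kg
Δh = -178.12 + -335 + -44.748 = -557.87 kJ/kg
Q = ṁ·Δh = 131.6 kg/min × -557.87 kJ/kg = -73415 kJ/min
|Q| = 1223.6 kW = 4404.9 MJ/h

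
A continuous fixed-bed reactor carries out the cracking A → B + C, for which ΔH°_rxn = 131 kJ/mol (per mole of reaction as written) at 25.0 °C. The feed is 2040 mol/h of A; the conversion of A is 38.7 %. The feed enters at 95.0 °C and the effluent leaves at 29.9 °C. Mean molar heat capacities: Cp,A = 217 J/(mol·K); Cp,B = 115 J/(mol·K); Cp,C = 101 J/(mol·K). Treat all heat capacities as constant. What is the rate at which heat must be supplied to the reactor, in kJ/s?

Extent of reaction ξ = 0.387 × 2040 = 789.48 mol/h
Reaction term: ξ·ΔH°_rxn = 789.48 × 131 = 103420 kJ/h
Sensible, feed 95.0→25 °C: -30988 kJ/h
Outlet flows (mol/h): A 1250.5, B 789.48, C 789.48
Sensible, products 25→29.9 °C: 2165.3 kJ/h
Q = ΔH = 74600 kJ/h = 20.722 kW
Heat supplied = 20.722 kJ/s

Q_in = 20.7 kJ/s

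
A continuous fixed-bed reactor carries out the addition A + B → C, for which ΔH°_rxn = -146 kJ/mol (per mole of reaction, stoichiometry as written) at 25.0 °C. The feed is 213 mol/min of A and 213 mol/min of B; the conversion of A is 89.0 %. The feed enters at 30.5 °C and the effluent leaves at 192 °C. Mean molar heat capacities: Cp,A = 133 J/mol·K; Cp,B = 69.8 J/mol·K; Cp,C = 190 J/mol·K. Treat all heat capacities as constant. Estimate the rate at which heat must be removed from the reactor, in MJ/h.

Extent of reaction ξ = 0.890 × 213 = 189.57 mol/min
Reaction term: ξ·ΔH°_rxn = 189.57 × -146 = -27677 kJ/min
Sensible, feed 30.5→25 °C: -237.58 kJ/min
Outlet flows (mol/min): A 23.43, B 23.43, C 189.57
Sensible, products 25→192 °C: 6808.6 kJ/min
Q = ΔH = -21106 kJ/min = -351.77 kW
Heat removed = 1266.4 MJ/h

Q_out = 1270 MJ/h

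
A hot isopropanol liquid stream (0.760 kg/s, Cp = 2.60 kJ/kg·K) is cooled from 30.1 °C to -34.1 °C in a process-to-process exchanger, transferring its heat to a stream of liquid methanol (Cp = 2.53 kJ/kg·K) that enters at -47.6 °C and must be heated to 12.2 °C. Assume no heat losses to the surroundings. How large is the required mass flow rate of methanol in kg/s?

Heat released by hot stream: Q = 0.760 × 2.60 × (30.1 − -34.1) = 126.86 kJ/s
Energy balance on cold side (adiabatic exchanger): Q = ṁ_c·Cp_c·(T_c,out − T_c,in)
ṁ_c = 126.86 / [2.53 × (12.2 − -47.6)] = 0.83849 kg/s

ṁ_c = 0.838 kg/s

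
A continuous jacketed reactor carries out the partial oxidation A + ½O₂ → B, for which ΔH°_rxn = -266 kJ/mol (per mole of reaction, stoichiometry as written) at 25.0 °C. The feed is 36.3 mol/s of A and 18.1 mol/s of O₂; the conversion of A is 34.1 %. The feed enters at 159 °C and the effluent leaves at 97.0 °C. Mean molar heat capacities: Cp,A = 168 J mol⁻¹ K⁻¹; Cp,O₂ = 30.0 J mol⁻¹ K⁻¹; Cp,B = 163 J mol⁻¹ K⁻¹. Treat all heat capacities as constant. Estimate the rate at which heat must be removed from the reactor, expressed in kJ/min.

Q_out = 223000 kJ/min

Extent of reaction ξ = 0.341 × 36.3 = 12.378 mol/s
Reaction term: ξ·ΔH°_rxn = 12.378 × -266 = -3292.6 kJ/s
Sensible, feed 159→25 °C: -889.95 kJ/s
Outlet flows (mol/s): A 23.922, O₂ 11.911, B 12.378
Sensible, products 25→97.0 °C: 460.36 kJ/s
Q = ΔH = -3722.2 kJ/s = -3722.2 kW
Heat removed = 223330 kJ/min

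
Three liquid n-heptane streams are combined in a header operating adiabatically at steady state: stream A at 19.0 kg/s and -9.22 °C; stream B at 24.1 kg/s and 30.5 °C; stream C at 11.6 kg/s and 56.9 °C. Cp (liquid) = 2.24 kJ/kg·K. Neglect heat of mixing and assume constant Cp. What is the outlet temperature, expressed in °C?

Energy balance with Q = 0: Σ ṁᵢCp,ᵢ(T_out − Tᵢ) = 0
Σ ṁᵢCp,ᵢTᵢ = 19.0×2.24×-9.22 + 24.1×2.24×30.5 + 11.6×2.24×56.9 = 2732.6
Σ ṁᵢCp,ᵢ = 19.0×2.24 + 24.1×2.24 + 11.6×2.24 = 122.53
T_out = 2732.6 / 122.53 = 22.302 °C

T_out = 22.3 °C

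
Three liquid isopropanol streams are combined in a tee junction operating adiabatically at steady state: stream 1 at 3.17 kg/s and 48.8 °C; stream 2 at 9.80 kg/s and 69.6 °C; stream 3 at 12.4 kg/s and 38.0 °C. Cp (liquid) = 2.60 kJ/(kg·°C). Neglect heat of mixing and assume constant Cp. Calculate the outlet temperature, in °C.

Energy balance with Q = 0: Σ ṁᵢCp,ᵢ(T_out − Tᵢ) = 0
T_out = Σ ṁᵢCp,ᵢTᵢ / Σ ṁᵢCp,ᵢ
      = 3400.7 / 65.962 = 51.556 °C

T_out = 51.6 °C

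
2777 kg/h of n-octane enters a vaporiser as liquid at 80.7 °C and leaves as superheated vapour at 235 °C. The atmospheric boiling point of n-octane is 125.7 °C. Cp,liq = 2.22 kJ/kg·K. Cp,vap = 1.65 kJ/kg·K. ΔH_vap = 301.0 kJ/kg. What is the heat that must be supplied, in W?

liquid 80.7→125.7 °C: 99.9 kJ/kg
vaporisation at 125.7 °C: 301 kJ/kg
vapour 125.7→235 °C: 180.34 kJ/kg
Δh = 99.9 + 301 + 180.34 = 581.25 kJ/kg
Q = ṁ·Δh = 2777 kg/h × 581.25 kJ/kg = 1.6141e+06 kJ/h
|Q| = 448.37 kW = 448370 W

Q = 448000 W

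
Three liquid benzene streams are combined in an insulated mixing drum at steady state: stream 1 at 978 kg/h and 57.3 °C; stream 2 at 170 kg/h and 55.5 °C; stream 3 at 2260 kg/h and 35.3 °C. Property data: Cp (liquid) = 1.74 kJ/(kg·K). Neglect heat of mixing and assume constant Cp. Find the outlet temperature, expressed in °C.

Energy balance with Q = 0: Σ ṁᵢCp,ᵢ(T_out − Tᵢ) = 0
T_out = Σ ṁᵢCp,ᵢTᵢ / Σ ṁᵢCp,ᵢ
      = 252740 / 5929.9 = 42.621 °C

T_out = 42.6 °C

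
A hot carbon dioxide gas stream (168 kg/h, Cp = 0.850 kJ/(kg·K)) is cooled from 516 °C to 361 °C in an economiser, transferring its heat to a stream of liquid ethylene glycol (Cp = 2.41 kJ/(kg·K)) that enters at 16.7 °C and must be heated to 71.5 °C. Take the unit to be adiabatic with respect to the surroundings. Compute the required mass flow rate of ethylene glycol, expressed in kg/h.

Heat released by hot stream: Q = 168 × 0.850 × (516 − 361) = 22134 kJ/h
Energy balance on cold side (adiabatic exchanger): Q = ṁ_c·Cp_c·(T_c,out − T_c,in)
ṁ_c = 22134 / [2.41 × (71.5 − 16.7)] = 167.6 kg/h

ṁ_c = 168 kg/h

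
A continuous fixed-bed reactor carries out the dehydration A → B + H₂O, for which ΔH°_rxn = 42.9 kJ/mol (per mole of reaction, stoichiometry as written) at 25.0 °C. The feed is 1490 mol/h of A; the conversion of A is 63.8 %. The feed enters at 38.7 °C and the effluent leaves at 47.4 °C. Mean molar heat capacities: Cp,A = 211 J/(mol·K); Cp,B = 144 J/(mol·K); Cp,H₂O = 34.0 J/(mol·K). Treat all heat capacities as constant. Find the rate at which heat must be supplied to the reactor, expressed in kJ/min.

Q_in = 714 kJ/min

Extent of reaction ξ = 0.638 × 1490 = 950.62 mol/h
Reaction term: ξ·ΔH°_rxn = 950.62 × 42.9 = 40782 kJ/h
Sensible, feed 38.7→25 °C: -4307.1 kJ/h
Outlet flows (mol/h): A 539.38, B 950.62, H₂O 950.62
Sensible, products 25→47.4 °C: 6339.6 kJ/h
Q = ΔH = 42814 kJ/h = 11.893 kW
Heat supplied = 713.57 kJ/min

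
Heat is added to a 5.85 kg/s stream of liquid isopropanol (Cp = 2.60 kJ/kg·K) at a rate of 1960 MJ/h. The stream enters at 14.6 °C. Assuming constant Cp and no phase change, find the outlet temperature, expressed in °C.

T_out = 50.4 °C

Q = 1960 MJ/h = 544.44 kJ/s
ΔT = Q/(ṁ·Cp) = 544.44/(5.85×2.60) = 35.795 K
T_out = 14.6 + 35.795 = 50.395 °C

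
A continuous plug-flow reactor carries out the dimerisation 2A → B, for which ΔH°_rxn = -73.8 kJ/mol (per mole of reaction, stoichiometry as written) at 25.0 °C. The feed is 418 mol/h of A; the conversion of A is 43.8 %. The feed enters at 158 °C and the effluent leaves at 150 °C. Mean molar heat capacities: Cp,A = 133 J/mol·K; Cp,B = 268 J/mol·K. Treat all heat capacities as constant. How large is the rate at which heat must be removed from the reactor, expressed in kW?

Q_out = 1.99 kW

Extent of reaction ξ = 0.438 × 418 / 2 = 91.542 mol/h
Reaction term: ξ·ΔH°_rxn = 91.542 × -73.8 = -6755.8 kJ/h
Sensible, feed 158→25 °C: -7394 kJ/h
Outlet flows (mol/h): A 234.92, B 91.542
Sensible, products 25→150 °C: 6972.1 kJ/h
Q = ΔH = -7177.7 kJ/h = -1.9938 kW
Heat removed = 1.9938 kW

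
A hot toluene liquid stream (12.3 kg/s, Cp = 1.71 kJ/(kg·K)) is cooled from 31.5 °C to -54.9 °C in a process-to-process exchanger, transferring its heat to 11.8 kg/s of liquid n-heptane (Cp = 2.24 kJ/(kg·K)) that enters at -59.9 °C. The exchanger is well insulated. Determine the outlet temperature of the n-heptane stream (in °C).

T_c,out = 8.85 °C

Heat released by hot stream: Q = 12.3 × 1.71 × (31.5 − -54.9) = 1817.3 kJ/s
Energy balance on cold side (adiabatic exchanger): Q = ṁ_c·Cp_c·(T_c,out − T_c,in)
T_c,out = -59.9 + 1817.3/(11.8 × 2.24) = 8.8519 °C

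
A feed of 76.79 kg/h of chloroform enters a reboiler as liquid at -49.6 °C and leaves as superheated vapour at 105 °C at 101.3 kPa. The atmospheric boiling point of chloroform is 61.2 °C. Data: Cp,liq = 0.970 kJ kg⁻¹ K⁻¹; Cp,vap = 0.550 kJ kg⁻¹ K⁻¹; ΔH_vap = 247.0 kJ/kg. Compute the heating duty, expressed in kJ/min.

Q = 485 kJ/min

liquid -49.6→61.2 °C: 107.48 kJ/kg
vaporisation at 61.2 °C: 247 kJ/kg
vapour 61.2→105 °C: 24.09 kJ/kg
Δh = 107.48 + 247 + 24.09 = 378.57 kJ/kg
Q = ṁ·Δh = 76.79 kg/h × 378.57 kJ/kg = 29070 kJ/h
|Q| = 8.075 kW = 484.5 kJ/min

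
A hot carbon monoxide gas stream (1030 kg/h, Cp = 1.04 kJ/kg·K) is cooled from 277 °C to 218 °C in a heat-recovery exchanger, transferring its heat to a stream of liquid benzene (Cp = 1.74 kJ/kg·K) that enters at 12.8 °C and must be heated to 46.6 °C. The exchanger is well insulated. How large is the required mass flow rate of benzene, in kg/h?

Heat released by hot stream: Q = 1030 × 1.04 × (277 − 218) = 63201 kJ/h
Energy balance on cold side (adiabatic exchanger): Q = ṁ_c·Cp_c·(T_c,out − T_c,in)
ṁ_c = 63201 / [1.74 × (46.6 − 12.8)] = 1074.6 kg/h

ṁ_c = 1070 kg/h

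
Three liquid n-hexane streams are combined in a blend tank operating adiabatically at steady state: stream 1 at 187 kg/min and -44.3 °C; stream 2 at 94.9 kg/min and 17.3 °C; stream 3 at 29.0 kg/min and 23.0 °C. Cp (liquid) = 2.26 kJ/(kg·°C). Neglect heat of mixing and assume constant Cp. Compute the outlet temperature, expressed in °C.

T_out = -19.2 °C

Energy balance with Q = 0: Σ ṁᵢCp,ᵢ(T_out − Tᵢ) = 0
Σ ṁᵢCp,ᵢTᵢ = 187×2.26×-44.3 + 94.9×2.26×17.3 + 29.0×2.26×23.0 = -13504
Σ ṁᵢCp,ᵢ = 187×2.26 + 94.9×2.26 + 29.0×2.26 = 702.63
T_out = -13504 / 702.63 = -19.219 °C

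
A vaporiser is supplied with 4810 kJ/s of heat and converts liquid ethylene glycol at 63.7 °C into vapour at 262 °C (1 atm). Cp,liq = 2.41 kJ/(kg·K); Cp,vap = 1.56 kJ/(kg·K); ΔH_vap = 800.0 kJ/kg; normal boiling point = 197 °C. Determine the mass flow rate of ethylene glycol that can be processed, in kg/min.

Δh = 2.41×(197−63.7) + 800.0 + 1.56×(262−197) = 1222.7 kJ/kg
Q = 4810 kJ/s = 4810 kJ/s = 288600 kJ/min
ṁ = Q/Δh = 288600 / 1222.7 = 236.04 kg/min

ṁ = 236 kg/min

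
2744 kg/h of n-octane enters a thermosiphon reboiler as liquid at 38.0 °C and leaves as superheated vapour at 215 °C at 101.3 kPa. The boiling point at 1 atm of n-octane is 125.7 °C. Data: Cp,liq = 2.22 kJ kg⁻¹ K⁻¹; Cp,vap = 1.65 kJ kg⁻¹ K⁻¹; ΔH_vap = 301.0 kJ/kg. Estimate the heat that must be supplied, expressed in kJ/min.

Q = 29400 kJ/min

liquid 38.0→125.7 °C: 194.69 kJ/kg
vaporisation at 125.7 °C: 301 kJ/kg
vapour 125.7→215 °C: 147.34 kJ/kg
Δh = 194.69 + 301 + 147.34 = 643.04 kJ/kg
Q = ṁ·Δh = 2744 kg/h × 643.04 kJ/kg = 1.7645e+06 kJ/h
|Q| = 490.14 kW = 29408 kJ/min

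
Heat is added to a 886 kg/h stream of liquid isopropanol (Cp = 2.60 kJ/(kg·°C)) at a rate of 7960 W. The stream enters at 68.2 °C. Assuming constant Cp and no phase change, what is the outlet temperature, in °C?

T_out = 80.6 °C

Q = 7960 W = 28656 kJ/h
ΔT = Q/(ṁ·Cp) = 28656/(886×2.60) = 12.44 K
T_out = 68.2 + 12.44 = 80.64 °C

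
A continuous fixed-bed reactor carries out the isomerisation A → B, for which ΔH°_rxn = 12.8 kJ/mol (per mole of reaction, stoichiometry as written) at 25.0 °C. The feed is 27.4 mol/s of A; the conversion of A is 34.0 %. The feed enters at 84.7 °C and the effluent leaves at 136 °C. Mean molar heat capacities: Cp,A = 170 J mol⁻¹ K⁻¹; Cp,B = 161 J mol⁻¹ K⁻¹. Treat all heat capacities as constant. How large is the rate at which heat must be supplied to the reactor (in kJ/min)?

Extent of reaction ξ = 0.340 × 27.4 = 9.316 mol/s
Reaction term: ξ·ΔH°_rxn = 9.316 × 12.8 = 119.24 kJ/s
Sensible, feed 84.7→25 °C: -278.08 kJ/s
Outlet flows (mol/s): A 18.084, B 9.316
Sensible, products 25→136 °C: 507.73 kJ/s
Q = ΔH = 348.89 kJ/s = 348.89 kW
Heat supplied = 20934 kJ/min

Q_in = 20900 kJ/min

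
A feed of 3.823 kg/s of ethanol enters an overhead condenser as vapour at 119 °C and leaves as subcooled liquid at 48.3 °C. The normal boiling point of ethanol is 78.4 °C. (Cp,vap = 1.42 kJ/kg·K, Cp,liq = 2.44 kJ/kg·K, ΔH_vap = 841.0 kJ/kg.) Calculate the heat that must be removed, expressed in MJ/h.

Q_c = 13400 MJ/h

vapour 119→78.4 °C: -57.652 kJ/kg
condensation at 78.4 °C: -841 kJ/kg
liquid 78.4→48.3 °C: -73.444 kJ/kg
Δh = -57.652 + -841 + -73.444 = -972.1 kJ/kg
Q = ṁ·Δh = 3.823 kg/s × -972.1 kJ/kg = -3716.3 kJ/s
|Q| = 3716.3 kW = 13379 MJ/h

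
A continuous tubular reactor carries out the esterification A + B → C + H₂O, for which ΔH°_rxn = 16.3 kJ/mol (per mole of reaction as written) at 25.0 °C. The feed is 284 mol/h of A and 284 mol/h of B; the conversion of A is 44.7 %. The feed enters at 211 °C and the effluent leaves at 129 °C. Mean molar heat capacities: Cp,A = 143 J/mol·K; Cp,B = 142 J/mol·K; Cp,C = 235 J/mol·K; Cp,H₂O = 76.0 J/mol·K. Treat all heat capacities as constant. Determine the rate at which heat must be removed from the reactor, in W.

Q_out = 1170 W

Extent of reaction ξ = 0.447 × 284 = 126.95 mol/h
Reaction term: ξ·ΔH°_rxn = 126.95 × 16.3 = 2069.3 kJ/h
Sensible, feed 211→25 °C: -15055 kJ/h
Outlet flows (mol/h): A 157.05, B 157.05, C 126.95, H₂O 126.95
Sensible, products 25→129 °C: 8761 kJ/h
Q = ΔH = -4224.6 kJ/h = -1.1735 kW
Heat removed = 1173.5 W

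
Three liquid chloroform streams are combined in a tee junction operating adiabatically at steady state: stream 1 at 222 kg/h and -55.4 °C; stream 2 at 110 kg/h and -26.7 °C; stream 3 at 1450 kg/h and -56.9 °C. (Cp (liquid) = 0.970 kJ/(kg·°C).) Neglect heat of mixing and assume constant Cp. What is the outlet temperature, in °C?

No heat crosses the boundary, so H_out = H_in.
T_out = Σ ṁᵢCp,ᵢTᵢ / Σ ṁᵢCp,ᵢ
      = -94809 / 1728.5 = -54.849 °C

T_out = -54.8 °C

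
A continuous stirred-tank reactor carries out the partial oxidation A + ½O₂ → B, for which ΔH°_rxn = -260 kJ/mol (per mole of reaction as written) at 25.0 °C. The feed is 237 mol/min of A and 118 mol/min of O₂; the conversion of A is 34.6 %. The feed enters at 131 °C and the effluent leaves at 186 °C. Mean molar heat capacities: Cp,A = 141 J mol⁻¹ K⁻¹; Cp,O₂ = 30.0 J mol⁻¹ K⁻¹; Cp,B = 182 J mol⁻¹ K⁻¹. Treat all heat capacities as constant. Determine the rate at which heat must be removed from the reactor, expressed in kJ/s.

Q_out = 316 kJ/s

Extent of reaction ξ = 0.346 × 237 = 82.002 mol/min
Reaction term: ξ·ΔH°_rxn = 82.002 × -260 = -21321 kJ/min
Sensible, feed 131→25 °C: -3917.4 kJ/min
Outlet flows (mol/min): A 155, O₂ 76.999, B 82.002
Sensible, products 25→186 °C: 6293.3 kJ/min
Q = ΔH = -18945 kJ/min = -315.74 kW
Heat removed = 315.74 kJ/s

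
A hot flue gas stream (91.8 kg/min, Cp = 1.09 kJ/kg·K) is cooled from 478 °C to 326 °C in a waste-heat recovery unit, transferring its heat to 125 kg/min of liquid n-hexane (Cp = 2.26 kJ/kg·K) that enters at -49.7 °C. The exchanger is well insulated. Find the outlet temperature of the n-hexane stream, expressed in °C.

T_c,out = 4.14 °C

Heat released by hot stream: Q = 91.8 × 1.09 × (478 − 326) = 15209 kJ/min
Energy balance on cold side (adiabatic exchanger): Q = ṁ_c·Cp_c·(T_c,out − T_c,in)
T_c,out = -49.7 + 15209/(125 × 2.26) = 4.1387 °C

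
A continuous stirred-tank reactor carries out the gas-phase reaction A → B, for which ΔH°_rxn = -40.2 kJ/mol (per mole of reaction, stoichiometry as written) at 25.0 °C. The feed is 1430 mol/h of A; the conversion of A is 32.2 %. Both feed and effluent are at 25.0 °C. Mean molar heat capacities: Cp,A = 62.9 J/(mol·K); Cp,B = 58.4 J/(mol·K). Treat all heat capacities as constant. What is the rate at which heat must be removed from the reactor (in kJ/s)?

Q_out = 5.14 kJ/s

Extent of reaction ξ = 0.322 × 1430 = 460.46 mol/h
Reaction term: ξ·ΔH°_rxn = 460.46 × -40.2 = -18510 kJ/h
Q = ΔH = -18510 kJ/h = -5.1418 kW
Heat removed = 5.1418 kJ/s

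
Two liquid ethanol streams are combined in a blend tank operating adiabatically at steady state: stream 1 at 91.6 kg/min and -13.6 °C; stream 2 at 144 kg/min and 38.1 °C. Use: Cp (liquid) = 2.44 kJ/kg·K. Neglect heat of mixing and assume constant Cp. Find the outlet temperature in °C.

Energy balance with Q = 0: Σ ṁᵢCp,ᵢ(T_out − Tᵢ) = 0
Σ ṁᵢCp,ᵢTᵢ = 91.6×2.44×-13.6 + 144×2.44×38.1 = 10347
Σ ṁᵢCp,ᵢ = 91.6×2.44 + 144×2.44 = 574.86
T_out = 10347 / 574.86 = 17.999 °C

T_out = 18.0 °C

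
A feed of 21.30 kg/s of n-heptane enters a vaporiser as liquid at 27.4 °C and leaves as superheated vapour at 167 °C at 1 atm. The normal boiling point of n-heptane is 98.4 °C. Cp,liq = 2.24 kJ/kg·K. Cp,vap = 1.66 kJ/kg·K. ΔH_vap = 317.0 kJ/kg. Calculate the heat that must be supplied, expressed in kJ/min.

liquid 27.4→98.4 °C: 159.04 kJ/kg
vaporisation at 98.4 °C: 317 kJ/kg
vapour 98.4→167 °C: 113.88 kJ/kg
Δh = 159.04 + 317 + 113.88 = 589.92 kJ/kg
Q = ṁ·Δh = 21.30 kg/s × 589.92 kJ/kg = 12565 kJ/s
|Q| = 12565 kW = 753910 kJ/min

Q = 754000 kJ/min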